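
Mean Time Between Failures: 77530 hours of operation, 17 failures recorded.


Formula: MTBF = Total operating time / Number of failures
MTBF = 77530 / 17
MTBF = 4560.59 hours

4560.59 hours


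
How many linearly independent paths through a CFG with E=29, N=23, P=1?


Formula: V(G) = E - N + 2P
V(G) = 29 - 23 + 2*1
V(G) = 6 + 2
V(G) = 8

8


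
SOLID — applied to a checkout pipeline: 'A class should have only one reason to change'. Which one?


This describes the Single Responsibility Principle (SRP)

Single Responsibility Principle (SRP)


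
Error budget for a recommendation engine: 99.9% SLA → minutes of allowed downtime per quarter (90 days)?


Formula: allowed downtime = period * (100 - SLA) / 100
Period (quarter (90 days)) = 129600 minutes
Unavailability fraction = (100 - 99.9) / 100
Allowed downtime = 129600 * (100 - 99.9) / 100
Allowed downtime = 129.6 minutes

129.6 minutes


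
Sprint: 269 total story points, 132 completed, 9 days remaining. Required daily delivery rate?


Formula: Required rate = Remaining points / Days left
Remaining = 269 - 132 = 137 points
Required rate = 137 / 9 = 15.22 points/day

15.22 points/day


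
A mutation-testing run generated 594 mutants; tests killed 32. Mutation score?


Mutation score = killed / total * 100
Mutation score = 32 / 594 * 100
Mutation score = 5.39%

5.39%


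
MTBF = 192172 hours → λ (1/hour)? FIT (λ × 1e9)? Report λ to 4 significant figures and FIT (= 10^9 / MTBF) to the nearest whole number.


Formula: λ = 1 / MTBF; FIT = λ × 1e9 = 1e9 / MTBF
λ = 1 / 192172 ≈ 5.204e-06 failures/hour
FIT = 1e9 / 192172 ≈ 5204 failures per 1e9 hours (nearest whole number)

λ = 5.204e-06 /h, FIT = 5204


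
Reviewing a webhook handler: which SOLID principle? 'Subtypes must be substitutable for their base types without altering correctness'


This describes the Liskov Substitution Principle (LSP)

Liskov Substitution Principle (LSP)


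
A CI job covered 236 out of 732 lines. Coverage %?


Coverage = covered / total * 100
Coverage = 236 / 732 * 100
Coverage = 32.24%

32.24%


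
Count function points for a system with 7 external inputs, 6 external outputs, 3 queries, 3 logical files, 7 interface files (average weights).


UFP = EI*4 + EO*5 + EQ*4 + ILF*10 + EIF*7
UFP = 7*4 + 6*5 + 3*4 + 3*10 + 7*7
UFP = 28 + 30 + 12 + 30 + 49
UFP = 149

149


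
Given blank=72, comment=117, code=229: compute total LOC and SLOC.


Total LOC = blank + comment + code
Total LOC = 72 + 117 + 229 = 418
SLOC (source only) = code = 229

Total LOC: 418, SLOC: 229


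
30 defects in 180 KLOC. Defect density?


Defect density = defects / KLOC
Defect density = 30 / 180
Defect density = 0.167 defects/KLOC

0.167 defects/KLOC


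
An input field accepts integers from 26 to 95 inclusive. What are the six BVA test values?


Range: [26, 95]
Boundaries: just below min, min, min+1, max-1, max, just above max
Values: [25, 26, 27, 94, 95, 96]

[25, 26, 27, 94, 95, 96]


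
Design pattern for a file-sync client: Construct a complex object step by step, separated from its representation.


This matches the Builder pattern

Builder


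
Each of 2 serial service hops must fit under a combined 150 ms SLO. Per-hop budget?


Formula: per_stage = total_budget / stages
per_stage = 150 / 2
per_stage = 75.0 ms

75.0 ms


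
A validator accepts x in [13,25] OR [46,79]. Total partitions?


Valid ranges: [13,25] and [46,79]
Class 1: x < 13 — invalid
Class 2: 13 ≤ x ≤ 25 — valid
Class 3: 25 < x < 46 — invalid (gap between ranges)
Class 4: 46 ≤ x ≤ 79 — valid
Class 5: x > 79 — invalid
Total equivalence classes: 5

5 equivalence classes


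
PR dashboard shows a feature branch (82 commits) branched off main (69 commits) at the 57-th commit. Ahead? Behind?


Common ancestor: commit #57
feature commits after divergence: 82 - 57 = 25
main commits after divergence: 69 - 57 = 12
feature is 25 commits ahead of main
main is 12 commits ahead of feature

feature ahead: 25, main ahead: 12


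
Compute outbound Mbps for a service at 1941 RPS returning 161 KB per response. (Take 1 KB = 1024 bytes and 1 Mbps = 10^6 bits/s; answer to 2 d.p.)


Formula: Mbps = payload_bytes * RPS * 8 / 1e6
Payload per request = 161 KB = 161 * 1024 = 164864 bytes
Total bytes/sec = 164864 * 1941 = 320001024
Total bits/sec = 320001024 * 8 = 2560008192
Mbps = 2560008192 / 1e6 = 2560.01

2560.01 Mbps


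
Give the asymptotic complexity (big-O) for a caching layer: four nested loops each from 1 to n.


Reasoning: four levels of nesting
Complexity: O(n^4)

O(n^4)


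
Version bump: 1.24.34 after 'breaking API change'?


Current: 1.24.34
Change category: 'breaking API change' → major bump
SemVer rule: major bump → increment MAJOR, reset MINOR and PATCH to 0
New: 2.0.0

2.0.0


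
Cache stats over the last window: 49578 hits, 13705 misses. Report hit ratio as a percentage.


Formula: hit rate = hits / (hits + misses) * 100
hit rate = 49578 / (49578 + 13705) * 100
hit rate = 49578 / 63283 * 100
hit rate = 78.34%

78.34%


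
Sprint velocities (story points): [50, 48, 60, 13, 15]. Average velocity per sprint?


Formula: Avg velocity = Total points / Number of sprints
Points: [50, 48, 60, 13, 15]
Sum = 50 + 48 + 60 + 13 + 15 = 186
Avg velocity = 186 / 5 = 37.2 points/sprint

37.2 points/sprint


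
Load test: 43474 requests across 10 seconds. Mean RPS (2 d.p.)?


Formula: throughput = requests / seconds
throughput = 43474 / 10
throughput = 4347.4 requests/second

4347.4 requests/second


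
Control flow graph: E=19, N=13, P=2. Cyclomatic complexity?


Formula: V(G) = E - N + 2P
V(G) = 19 - 13 + 2*2
V(G) = 6 + 4
V(G) = 10

10


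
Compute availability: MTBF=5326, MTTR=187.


Availability = MTBF / (MTBF + MTTR)
Availability = 5326 / (5326 + 187)
Availability = 5326 / 5513
Availability = 96.608%

96.608%


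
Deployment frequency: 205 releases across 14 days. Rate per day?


Formula: deployments per day = releases / days
= 205 / 14
= 14.643 deploys/day
(equivalently, 102.5 deploys/week)

14.643 deploys/day


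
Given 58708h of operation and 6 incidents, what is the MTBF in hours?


Formula: MTBF = Total operating time / Number of failures
MTBF = 58708 / 6
MTBF = 9784.67 hours

9784.67 hours


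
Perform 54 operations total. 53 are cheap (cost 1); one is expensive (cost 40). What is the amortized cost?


Formula: Amortized cost = Total cost / Operations
Total cost = (53 * 1) + (1 * 40)
Total cost = 53 + 40 = 93
Amortized = 93 / 54 = 1.7222

1.7222


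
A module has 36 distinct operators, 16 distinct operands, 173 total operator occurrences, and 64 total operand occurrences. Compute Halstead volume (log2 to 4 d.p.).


Formula: V = N * log2(η), where N = N1 + N2 and η = η1 + η2
η = 36 + 16 = 52
N = 173 + 64 = 237
log2(52) ≈ 5.7004
V = 237 * 5.7004 = 1350.99

1350.99


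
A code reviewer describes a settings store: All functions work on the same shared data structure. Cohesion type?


Reasoning: Functions share data
Type: Communicational cohesion

Communicational cohesion


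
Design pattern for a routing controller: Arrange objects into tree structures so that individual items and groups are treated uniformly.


This matches the Composite pattern

Composite


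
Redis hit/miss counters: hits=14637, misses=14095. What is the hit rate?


Formula: hit rate = hits / (hits + misses) * 100
hit rate = 14637 / (14637 + 14095) * 100
hit rate = 14637 / 28732 * 100
hit rate = 50.94%

50.94%


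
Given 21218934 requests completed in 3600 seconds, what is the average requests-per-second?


Formula: throughput = requests / seconds
throughput = 21218934 / 3600
throughput = 5894.15 requests/second

5894.15 requests/second


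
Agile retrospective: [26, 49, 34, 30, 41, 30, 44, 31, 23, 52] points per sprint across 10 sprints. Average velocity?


Formula: Avg velocity = Total points / Number of sprints
Points: [26, 49, 34, 30, 41, 30, 44, 31, 23, 52]
Sum = 26 + 49 + 34 + 30 + 41 + 30 + 44 + 31 + 23 + 52 = 360
Avg velocity = 360 / 10 = 36.0 points/sprint

36.0 points/sprint


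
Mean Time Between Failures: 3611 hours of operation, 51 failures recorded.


Formula: MTBF = Total operating time / Number of failures
MTBF = 3611 / 51
MTBF = 70.8 hours

70.8 hours


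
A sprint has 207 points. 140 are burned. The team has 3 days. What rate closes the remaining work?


Formula: Required rate = Remaining points / Days left
Remaining = 207 - 140 = 67 points
Required rate = 67 / 3 = 22.33 points/day

22.33 points/day


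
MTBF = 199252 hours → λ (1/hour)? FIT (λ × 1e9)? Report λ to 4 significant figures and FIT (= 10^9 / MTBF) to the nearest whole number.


Formula: λ = 1 / MTBF; FIT = λ × 1e9 = 1e9 / MTBF
λ = 1 / 199252 ≈ 5.019e-06 failures/hour
FIT = 1e9 / 199252 ≈ 5019 failures per 1e9 hours (nearest whole number)

λ = 5.019e-06 /h, FIT = 5019


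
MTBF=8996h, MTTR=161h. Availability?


Availability = MTBF / (MTBF + MTTR)
Availability = 8996 / (8996 + 161)
Availability = 8996 / 9157
Availability = 98.2418%

98.2418%


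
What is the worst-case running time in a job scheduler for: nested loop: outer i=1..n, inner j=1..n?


Reasoning: n iterations times n iterations
Complexity: O(n^2)

O(n^2)


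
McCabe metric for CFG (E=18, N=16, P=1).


Formula: V(G) = E - N + 2P
V(G) = 18 - 16 + 2*1
V(G) = 2 + 2
V(G) = 4

4


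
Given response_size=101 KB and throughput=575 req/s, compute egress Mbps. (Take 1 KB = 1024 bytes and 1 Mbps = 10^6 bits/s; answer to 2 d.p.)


Formula: Mbps = payload_bytes * RPS * 8 / 1e6
Payload per request = 101 KB = 101 * 1024 = 103424 bytes
Total bytes/sec = 103424 * 575 = 59468800
Total bits/sec = 59468800 * 8 = 475750400
Mbps = 475750400 / 1e6 = 475.75

475.75 Mbps


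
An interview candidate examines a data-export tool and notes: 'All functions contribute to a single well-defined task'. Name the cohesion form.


Reasoning: Best: single purpose
Type: Functional cohesion

Functional cohesion


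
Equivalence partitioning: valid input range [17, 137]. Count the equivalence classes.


Valid range: [17, 137]
Class 1: x < 17 — invalid
Class 2: 17 ≤ x ≤ 137 — valid
Class 3: x > 137 — invalid
Total equivalence classes: 3

3 equivalence classes


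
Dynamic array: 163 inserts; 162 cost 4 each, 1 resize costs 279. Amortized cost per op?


Formula: Amortized cost = Total cost / Operations
Total cost = (162 * 4) + (1 * 279)
Total cost = 648 + 279 = 927
Amortized = 927 / 163 = 5.6871

5.6871


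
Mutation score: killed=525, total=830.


Mutation score = killed / total * 100
Mutation score = 525 / 830 * 100
Mutation score = 63.25%

63.25%


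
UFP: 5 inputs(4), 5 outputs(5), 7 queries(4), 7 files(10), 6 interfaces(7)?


UFP = EI*4 + EO*5 + EQ*4 + ILF*10 + EIF*7
UFP = 5*4 + 5*5 + 7*4 + 7*10 + 6*7
UFP = 20 + 25 + 28 + 70 + 42
UFP = 185

185


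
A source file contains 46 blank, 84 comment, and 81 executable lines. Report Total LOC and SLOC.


Total LOC = blank + comment + code
Total LOC = 46 + 84 + 81 = 211
SLOC (source only) = code = 81

Total LOC: 211, SLOC: 81


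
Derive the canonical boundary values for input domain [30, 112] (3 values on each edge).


Range: [30, 112]
Boundaries: just below min, min, min+1, max-1, max, just above max
Values: [29, 30, 31, 111, 112, 113]

[29, 30, 31, 111, 112, 113]


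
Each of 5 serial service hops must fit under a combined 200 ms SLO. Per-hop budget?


Formula: per_stage = total_budget / stages
per_stage = 200 / 5
per_stage = 40.0 ms

40.0 ms


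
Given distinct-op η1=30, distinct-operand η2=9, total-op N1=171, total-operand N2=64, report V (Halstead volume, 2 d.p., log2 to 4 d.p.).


Formula: V = N * log2(η), where N = N1 + N2 and η = η1 + η2
η = 30 + 9 = 39
N = 171 + 64 = 235
log2(39) ≈ 5.2854
V = 235 * 5.2854 = 1242.07

1242.07


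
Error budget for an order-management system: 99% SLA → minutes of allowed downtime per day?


Formula: allowed downtime = period * (100 - SLA) / 100
Period (day) = 1440 minutes
Unavailability fraction = (100 - 99.0) / 100
Allowed downtime = 1440 * (100 - 99.0) / 100
Allowed downtime = 14.4 minutes

14.4 minutes


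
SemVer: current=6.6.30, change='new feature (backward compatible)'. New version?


Current: 6.6.30
Change category: 'new feature (backward compatible)' → minor bump
SemVer rule: minor bump → increment MINOR, reset PATCH to 0 (MAJOR unchanged)
New: 6.7.0

6.7.0


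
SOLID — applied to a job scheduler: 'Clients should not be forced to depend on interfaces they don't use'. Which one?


This describes the Interface Segregation Principle (ISP)

Interface Segregation Principle (ISP)


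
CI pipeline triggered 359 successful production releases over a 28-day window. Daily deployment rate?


Formula: deployments per day = releases / days
= 359 / 28
= 12.821 deploys/day
(equivalently, 89.75 deploys/week)

12.821 deploys/day


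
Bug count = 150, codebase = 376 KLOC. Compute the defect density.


Defect density = defects / KLOC
Defect density = 150 / 376
Defect density = 0.399 defects/KLOC

0.399 defects/KLOC


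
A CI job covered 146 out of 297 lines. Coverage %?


Coverage = covered / total * 100
Coverage = 146 / 297 * 100
Coverage = 49.16%

49.16%


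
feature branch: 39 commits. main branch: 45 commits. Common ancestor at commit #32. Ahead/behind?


Common ancestor: commit #32
feature commits after divergence: 39 - 32 = 7
main commits after divergence: 45 - 32 = 13
feature is 7 commits ahead of main
main is 13 commits ahead of feature

feature ahead: 7, main ahead: 13


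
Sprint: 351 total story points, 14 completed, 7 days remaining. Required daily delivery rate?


Formula: Required rate = Remaining points / Days left
Remaining = 351 - 14 = 337 points
Required rate = 337 / 7 = 48.14 points/day

48.14 points/day


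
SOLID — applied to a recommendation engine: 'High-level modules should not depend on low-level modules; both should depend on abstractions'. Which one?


This describes the Dependency Inversion Principle (DIP)

Dependency Inversion Principle (DIP)


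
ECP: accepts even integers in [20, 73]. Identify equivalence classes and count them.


Constraint: even integers in [20, 73]
Class 1: x < 20 — out-of-range invalid
Class 2: x in [20,73] but odd — wrong type invalid
Class 3: x in [20,73] and even — valid
Class 4: x > 73 — out-of-range invalid
Total equivalence classes: 4

4 equivalence classes


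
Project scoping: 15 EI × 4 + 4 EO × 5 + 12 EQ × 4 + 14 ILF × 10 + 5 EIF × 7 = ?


UFP = EI*4 + EO*5 + EQ*4 + ILF*10 + EIF*7
UFP = 15*4 + 4*5 + 12*4 + 14*10 + 5*7
UFP = 60 + 20 + 48 + 140 + 35
UFP = 303

303


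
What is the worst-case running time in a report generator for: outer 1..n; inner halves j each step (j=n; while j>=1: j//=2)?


Reasoning: n times log n
Complexity: O(n log n)

O(n log n)


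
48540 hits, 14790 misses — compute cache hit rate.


Formula: hit rate = hits / (hits + misses) * 100
hit rate = 48540 / (48540 + 14790) * 100
hit rate = 48540 / 63330 * 100
hit rate = 76.65%

76.65%


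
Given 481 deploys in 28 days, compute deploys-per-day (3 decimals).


Formula: deployments per day = releases / days
= 481 / 28
= 17.179 deploys/day
(equivalently, 120.25 deploys/week)

17.179 deploys/day


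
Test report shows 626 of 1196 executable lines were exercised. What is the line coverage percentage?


Coverage = covered / total * 100
Coverage = 626 / 1196 * 100
Coverage = 52.34%

52.34%


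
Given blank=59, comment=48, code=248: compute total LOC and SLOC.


Total LOC = blank + comment + code
Total LOC = 59 + 48 + 248 = 355
SLOC (source only) = code = 248

Total LOC: 355, SLOC: 248


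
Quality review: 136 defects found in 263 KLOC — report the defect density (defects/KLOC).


Defect density = defects / KLOC
Defect density = 136 / 263
Defect density = 0.517 defects/KLOC

0.517 defects/KLOC


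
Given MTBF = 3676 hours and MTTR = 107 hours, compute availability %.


Availability = MTBF / (MTBF + MTTR)
Availability = 3676 / (3676 + 107)
Availability = 3676 / 3783
Availability = 97.1716%

97.1716%


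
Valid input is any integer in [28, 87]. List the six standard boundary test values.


Range: [28, 87]
Boundaries: just below min, min, min+1, max-1, max, just above max
Values: [27, 28, 29, 86, 87, 88]

[27, 28, 29, 86, 87, 88]


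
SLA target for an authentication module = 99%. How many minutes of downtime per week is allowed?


Formula: allowed downtime = period * (100 - SLA) / 100
Period (week) = 10080 minutes
Unavailability fraction = (100 - 99.0) / 100
Allowed downtime = 10080 * (100 - 99.0) / 100
Allowed downtime = 100.8 minutes

100.8 minutes


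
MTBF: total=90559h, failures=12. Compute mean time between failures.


Formula: MTBF = Total operating time / Number of failures
MTBF = 90559 / 12
MTBF = 7546.58 hours

7546.58 hours


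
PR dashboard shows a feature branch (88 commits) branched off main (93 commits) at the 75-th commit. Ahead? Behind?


Common ancestor: commit #75
feature commits after divergence: 88 - 75 = 13
main commits after divergence: 93 - 75 = 18
feature is 13 commits ahead of main
main is 18 commits ahead of feature

feature ahead: 13, main ahead: 18


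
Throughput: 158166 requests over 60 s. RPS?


Formula: throughput = requests / seconds
throughput = 158166 / 60
throughput = 2636.1 requests/second

2636.1 requests/second


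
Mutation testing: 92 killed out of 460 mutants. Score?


Mutation score = killed / total * 100
Mutation score = 92 / 460 * 100
Mutation score = 20.0%

20.0%


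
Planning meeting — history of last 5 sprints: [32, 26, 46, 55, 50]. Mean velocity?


Formula: Avg velocity = Total points / Number of sprints
Points: [32, 26, 46, 55, 50]
Sum = 32 + 26 + 46 + 55 + 50 = 209
Avg velocity = 209 / 5 = 41.8 points/sprint

41.8 points/sprint


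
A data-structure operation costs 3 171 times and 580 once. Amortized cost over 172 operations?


Formula: Amortized cost = Total cost / Operations
Total cost = (171 * 3) + (1 * 580)
Total cost = 513 + 580 = 1093
Amortized = 1093 / 172 = 6.3547

6.3547


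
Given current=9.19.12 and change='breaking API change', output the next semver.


Current: 9.19.12
Change category: 'breaking API change' → major bump
SemVer rule: major bump → increment MAJOR, reset MINOR and PATCH to 0
New: 10.0.0

10.0.0


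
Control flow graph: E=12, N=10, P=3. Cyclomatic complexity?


Formula: V(G) = E - N + 2P
V(G) = 12 - 10 + 2*3
V(G) = 2 + 6
V(G) = 8

8


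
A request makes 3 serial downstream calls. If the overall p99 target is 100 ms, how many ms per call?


Formula: per_stage = total_budget / stages
per_stage = 100 / 3
per_stage = 33.33 ms

33.33 ms


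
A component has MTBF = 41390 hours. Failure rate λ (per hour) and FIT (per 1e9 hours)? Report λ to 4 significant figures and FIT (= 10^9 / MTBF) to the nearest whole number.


Formula: λ = 1 / MTBF; FIT = λ × 1e9 = 1e9 / MTBF
λ = 1 / 41390 ≈ 2.416e-05 failures/hour
FIT = 1e9 / 41390 ≈ 24160 failures per 1e9 hours (nearest whole number)

λ = 2.416e-05 /h, FIT = 24160


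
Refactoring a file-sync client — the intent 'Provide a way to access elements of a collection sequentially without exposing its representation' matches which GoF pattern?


This matches the Iterator pattern

Iterator


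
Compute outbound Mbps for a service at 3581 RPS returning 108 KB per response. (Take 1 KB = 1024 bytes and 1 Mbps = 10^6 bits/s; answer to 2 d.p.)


Formula: Mbps = payload_bytes * RPS * 8 / 1e6
Payload per request = 108 KB = 108 * 1024 = 110592 bytes
Total bytes/sec = 110592 * 3581 = 396029952
Total bits/sec = 396029952 * 8 = 3168239616
Mbps = 3168239616 / 1e6 = 3168.24

3168.24 Mbps


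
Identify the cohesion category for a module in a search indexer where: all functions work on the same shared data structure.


Reasoning: Functions share data
Type: Communicational cohesion

Communicational cohesion


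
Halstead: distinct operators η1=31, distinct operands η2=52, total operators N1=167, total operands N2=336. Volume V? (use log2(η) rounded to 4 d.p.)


Formula: V = N * log2(η), where N = N1 + N2 and η = η1 + η2
η = 31 + 52 = 83
N = 167 + 336 = 503
log2(83) ≈ 6.3750
V = 503 * 6.3750 = 3206.63

3206.63


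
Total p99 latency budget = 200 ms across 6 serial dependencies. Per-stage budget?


Formula: per_stage = total_budget / stages
per_stage = 200 / 6
per_stage = 33.33 ms

33.33 ms


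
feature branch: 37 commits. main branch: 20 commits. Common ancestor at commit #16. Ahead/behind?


Common ancestor: commit #16
feature commits after divergence: 37 - 16 = 21
main commits after divergence: 20 - 16 = 4
feature is 21 commits ahead of main
main is 4 commits ahead of feature

feature ahead: 21, main ahead: 4


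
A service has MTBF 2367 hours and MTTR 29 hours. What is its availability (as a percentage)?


Availability = MTBF / (MTBF + MTTR)
Availability = 2367 / (2367 + 29)
Availability = 2367 / 2396
Availability = 98.7896%

98.7896%


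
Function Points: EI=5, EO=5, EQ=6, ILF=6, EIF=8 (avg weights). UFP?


UFP = EI*4 + EO*5 + EQ*4 + ILF*10 + EIF*7
UFP = 5*4 + 5*5 + 6*4 + 6*10 + 8*7
UFP = 20 + 25 + 24 + 60 + 56
UFP = 185

185


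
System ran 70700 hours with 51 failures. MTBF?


Formula: MTBF = Total operating time / Number of failures
MTBF = 70700 / 51
MTBF = 1386.27 hours

1386.27 hours


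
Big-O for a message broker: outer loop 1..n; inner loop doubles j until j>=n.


Reasoning: linear outer times logarithmic inner
Complexity: O(n log n)

O(n log n)


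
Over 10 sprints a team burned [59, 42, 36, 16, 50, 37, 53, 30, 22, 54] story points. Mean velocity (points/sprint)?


Formula: Avg velocity = Total points / Number of sprints
Points: [59, 42, 36, 16, 50, 37, 53, 30, 22, 54]
Sum = 59 + 42 + 36 + 16 + 50 + 37 + 53 + 30 + 22 + 54 = 399
Avg velocity = 399 / 10 = 39.9 points/sprint

39.9 points/sprint


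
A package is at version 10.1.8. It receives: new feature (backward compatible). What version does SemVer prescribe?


Current: 10.1.8
Change category: 'new feature (backward compatible)' → minor bump
SemVer rule: minor bump → increment MINOR, reset PATCH to 0 (MAJOR unchanged)
New: 10.2.0

10.2.0


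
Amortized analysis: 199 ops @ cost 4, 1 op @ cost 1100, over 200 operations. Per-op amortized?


Formula: Amortized cost = Total cost / Operations
Total cost = (199 * 4) + (1 * 1100)
Total cost = 796 + 1100 = 1896
Amortized = 1896 / 200 = 9.48

9.48


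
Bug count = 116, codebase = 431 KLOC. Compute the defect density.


Defect density = defects / KLOC
Defect density = 116 / 431
Defect density = 0.269 defects/KLOC

0.269 defects/KLOC


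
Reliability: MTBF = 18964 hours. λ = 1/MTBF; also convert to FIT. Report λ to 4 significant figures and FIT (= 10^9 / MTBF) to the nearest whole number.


Formula: λ = 1 / MTBF; FIT = λ × 1e9 = 1e9 / MTBF
λ = 1 / 18964 ≈ 5.273e-05 failures/hour
FIT = 1e9 / 18964 ≈ 52731 failures per 1e9 hours (nearest whole number)

λ = 5.273e-05 /h, FIT = 52731


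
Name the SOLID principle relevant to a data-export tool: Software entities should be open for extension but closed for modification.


This describes the Open/Closed Principle (OCP)

Open/Closed Principle (OCP)


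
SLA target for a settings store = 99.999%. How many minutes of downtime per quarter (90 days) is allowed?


Formula: allowed downtime = period * (100 - SLA) / 100
Period (quarter (90 days)) = 129600 minutes
Unavailability fraction = (100 - 99.999) / 100
Allowed downtime = 129600 * (100 - 99.999) / 100
Allowed downtime = 1.296 minutes

1.296 minutes


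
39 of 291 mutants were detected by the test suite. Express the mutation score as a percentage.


Mutation score = killed / total * 100
Mutation score = 39 / 291 * 100
Mutation score = 13.4%

13.4%


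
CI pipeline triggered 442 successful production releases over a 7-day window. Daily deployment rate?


Formula: deployments per day = releases / days
= 442 / 7
= 63.143 deploys/day
(equivalently, 442.0 deploys/week)

63.143 deploys/day


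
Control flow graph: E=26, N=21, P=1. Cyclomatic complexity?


Formula: V(G) = E - N + 2P
V(G) = 26 - 21 + 2*1
V(G) = 5 + 2
V(G) = 7

7


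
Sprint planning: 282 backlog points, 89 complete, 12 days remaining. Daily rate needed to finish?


Formula: Required rate = Remaining points / Days left
Remaining = 282 - 89 = 193 points
Required rate = 193 / 12 = 16.08 points/day

16.08 points/day


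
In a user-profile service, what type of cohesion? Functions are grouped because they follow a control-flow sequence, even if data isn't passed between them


Reasoning: Grouped by order of execution within a routine, not by data flow
Type: Procedural cohesion

Procedural cohesion


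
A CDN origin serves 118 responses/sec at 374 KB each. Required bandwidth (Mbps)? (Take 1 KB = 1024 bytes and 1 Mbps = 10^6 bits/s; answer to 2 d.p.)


Formula: Mbps = payload_bytes * RPS * 8 / 1e6
Payload per request = 374 KB = 374 * 1024 = 382976 bytes
Total bytes/sec = 382976 * 118 = 45191168
Total bits/sec = 45191168 * 8 = 361529344
Mbps = 361529344 / 1e6 = 361.53

361.53 Mbps


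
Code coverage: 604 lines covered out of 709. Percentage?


Coverage = covered / total * 100
Coverage = 604 / 709 * 100
Coverage = 85.19%

85.19%


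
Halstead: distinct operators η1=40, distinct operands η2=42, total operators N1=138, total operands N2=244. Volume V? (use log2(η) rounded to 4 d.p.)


Formula: V = N * log2(η), where N = N1 + N2 and η = η1 + η2
η = 40 + 42 = 82
N = 138 + 244 = 382
log2(82) ≈ 6.3576
V = 382 * 6.3576 = 2428.60

2428.60


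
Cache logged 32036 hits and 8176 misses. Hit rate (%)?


Formula: hit rate = hits / (hits + misses) * 100
hit rate = 32036 / (32036 + 8176) * 100
hit rate = 32036 / 40212 * 100
hit rate = 79.67%

79.67%


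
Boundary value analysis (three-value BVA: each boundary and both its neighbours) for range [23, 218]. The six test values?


Range: [23, 218]
Boundaries: just below min, min, min+1, max-1, max, just above max
Values: [22, 23, 24, 217, 218, 219]

[22, 23, 24, 217, 218, 219]


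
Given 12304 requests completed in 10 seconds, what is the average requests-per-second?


Formula: throughput = requests / seconds
throughput = 12304 / 10
throughput = 1230.4 requests/second

1230.4 requests/second


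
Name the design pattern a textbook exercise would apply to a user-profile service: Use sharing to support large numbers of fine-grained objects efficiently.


This matches the Flyweight pattern

Flyweight


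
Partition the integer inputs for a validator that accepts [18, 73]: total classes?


Valid range: [18, 73]
Class 1: x < 18 — invalid
Class 2: 18 ≤ x ≤ 73 — valid
Class 3: x > 73 — invalid
Total equivalence classes: 3

3 equivalence classes


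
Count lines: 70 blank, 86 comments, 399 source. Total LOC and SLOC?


Total LOC = blank + comment + code
Total LOC = 70 + 86 + 399 = 555
SLOC (source only) = code = 399

Total LOC: 555, SLOC: 399


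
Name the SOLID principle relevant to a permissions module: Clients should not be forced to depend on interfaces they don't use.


This describes the Interface Segregation Principle (ISP)

Interface Segregation Principle (ISP)


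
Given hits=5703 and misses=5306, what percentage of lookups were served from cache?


Formula: hit rate = hits / (hits + misses) * 100
hit rate = 5703 / (5703 + 5306) * 100
hit rate = 5703 / 11009 * 100
hit rate = 51.8%

51.8%


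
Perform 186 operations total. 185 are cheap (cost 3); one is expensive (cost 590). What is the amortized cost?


Formula: Amortized cost = Total cost / Operations
Total cost = (185 * 3) + (1 * 590)
Total cost = 555 + 590 = 1145
Amortized = 1145 / 186 = 6.1559

6.1559


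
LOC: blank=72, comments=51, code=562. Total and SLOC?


Total LOC = blank + comment + code
Total LOC = 72 + 51 + 562 = 685
SLOC (source only) = code = 562

Total LOC: 685, SLOC: 562


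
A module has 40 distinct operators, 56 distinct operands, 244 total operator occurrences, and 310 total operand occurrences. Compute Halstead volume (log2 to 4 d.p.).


Formula: V = N * log2(η), where N = N1 + N2 and η = η1 + η2
η = 40 + 56 = 96
N = 244 + 310 = 554
log2(96) ≈ 6.5850
V = 554 * 6.5850 = 3648.09

3648.09


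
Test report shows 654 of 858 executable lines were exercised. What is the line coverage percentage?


Coverage = covered / total * 100
Coverage = 654 / 858 * 100
Coverage = 76.22%

76.22%


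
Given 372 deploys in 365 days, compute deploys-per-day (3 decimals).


Formula: deployments per day = releases / days
= 372 / 365
= 1.019 deploys/day
(equivalently, 7.13 deploys/week)

1.019 deploys/day


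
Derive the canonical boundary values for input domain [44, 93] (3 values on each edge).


Range: [44, 93]
Boundaries: just below min, min, min+1, max-1, max, just above max
Values: [43, 44, 45, 92, 93, 94]

[43, 44, 45, 92, 93, 94]


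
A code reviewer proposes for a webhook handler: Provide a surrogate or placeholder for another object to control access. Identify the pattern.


This matches the Proxy pattern

Proxy


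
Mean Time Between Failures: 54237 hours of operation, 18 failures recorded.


Formula: MTBF = Total operating time / Number of failures
MTBF = 54237 / 18
MTBF = 3013.17 hours

3013.17 hours


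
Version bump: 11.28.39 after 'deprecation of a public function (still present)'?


Current: 11.28.39
Change category: 'deprecation of a public function (still present)' → minor bump
SemVer rule: minor bump → increment MINOR, reset PATCH to 0 (MAJOR unchanged)
New: 11.29.0

11.29.0


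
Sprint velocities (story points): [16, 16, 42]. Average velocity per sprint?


Formula: Avg velocity = Total points / Number of sprints
Points: [16, 16, 42]
Sum = 16 + 16 + 42 = 74
Avg velocity = 74 / 3 = 24.67 points/sprint

24.67 points/sprint


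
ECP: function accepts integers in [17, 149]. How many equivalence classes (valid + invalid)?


Valid range: [17, 149]
Class 1: x < 17 — invalid
Class 2: 17 ≤ x ≤ 149 — valid
Class 3: x > 149 — invalid
Total equivalence classes: 3

3 equivalence classes


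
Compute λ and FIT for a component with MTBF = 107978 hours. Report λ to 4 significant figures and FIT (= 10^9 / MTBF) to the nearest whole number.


Formula: λ = 1 / MTBF; FIT = λ × 1e9 = 1e9 / MTBF
λ = 1 / 107978 ≈ 9.261e-06 failures/hour
FIT = 1e9 / 107978 ≈ 9261 failures per 1e9 hours (nearest whole number)

λ = 9.261e-06 /h, FIT = 9261


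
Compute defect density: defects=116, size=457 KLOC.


Defect density = defects / KLOC
Defect density = 116 / 457
Defect density = 0.254 defects/KLOC

0.254 defects/KLOC


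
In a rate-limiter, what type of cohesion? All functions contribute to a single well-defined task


Reasoning: Best: single purpose
Type: Functional cohesion

Functional cohesion


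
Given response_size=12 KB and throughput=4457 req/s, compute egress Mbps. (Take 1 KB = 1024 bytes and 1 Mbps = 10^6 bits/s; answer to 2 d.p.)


Formula: Mbps = payload_bytes * RPS * 8 / 1e6
Payload per request = 12 KB = 12 * 1024 = 12288 bytes
Total bytes/sec = 12288 * 4457 = 54767616
Total bits/sec = 54767616 * 8 = 438140928
Mbps = 438140928 / 1e6 = 438.14

438.14 Mbps


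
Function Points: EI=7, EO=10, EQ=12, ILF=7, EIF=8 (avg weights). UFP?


UFP = EI*4 + EO*5 + EQ*4 + ILF*10 + EIF*7
UFP = 7*4 + 10*5 + 12*4 + 7*10 + 8*7
UFP = 28 + 50 + 48 + 70 + 56
UFP = 252

252


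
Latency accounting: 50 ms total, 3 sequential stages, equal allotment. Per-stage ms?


Formula: per_stage = total_budget / stages
per_stage = 50 / 3
per_stage = 16.67 ms

16.67 ms


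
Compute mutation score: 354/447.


Mutation score = killed / total * 100
Mutation score = 354 / 447 * 100
Mutation score = 79.19%

79.19%


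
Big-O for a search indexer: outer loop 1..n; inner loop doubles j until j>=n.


Reasoning: linear outer times logarithmic inner
Complexity: O(n log n)

O(n log n)


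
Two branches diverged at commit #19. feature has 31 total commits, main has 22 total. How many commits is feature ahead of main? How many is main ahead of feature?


Common ancestor: commit #19
feature commits after divergence: 31 - 19 = 12
main commits after divergence: 22 - 19 = 3
feature is 12 commits ahead of main
main is 3 commits ahead of feature

feature ahead: 12, main ahead: 3


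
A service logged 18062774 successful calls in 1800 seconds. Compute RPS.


Formula: throughput = requests / seconds
throughput = 18062774 / 1800
throughput = 10034.87 requests/second

10034.87 requests/second


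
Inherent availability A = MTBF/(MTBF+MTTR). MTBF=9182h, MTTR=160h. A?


Availability = MTBF / (MTBF + MTTR)
Availability = 9182 / (9182 + 160)
Availability = 9182 / 9342
Availability = 98.2873%

98.2873%


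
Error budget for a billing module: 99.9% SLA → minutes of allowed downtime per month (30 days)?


Formula: allowed downtime = period * (100 - SLA) / 100
Period (month (30 days)) = 43200 minutes
Unavailability fraction = (100 - 99.9) / 100
Allowed downtime = 43200 * (100 - 99.9) / 100
Allowed downtime = 43.2 minutes

43.2 minutes


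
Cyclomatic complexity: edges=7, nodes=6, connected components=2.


Formula: V(G) = E - N + 2P
V(G) = 7 - 6 + 2*2
V(G) = 1 + 4
V(G) = 5

5


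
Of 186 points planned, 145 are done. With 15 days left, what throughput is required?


Formula: Required rate = Remaining points / Days left
Remaining = 186 - 145 = 41 points
Required rate = 41 / 15 = 2.73 points/day

2.73 points/day


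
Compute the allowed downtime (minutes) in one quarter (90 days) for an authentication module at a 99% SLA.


Formula: allowed downtime = period * (100 - SLA) / 100
Period (quarter (90 days)) = 129600 minutes
Unavailability fraction = (100 - 99.0) / 100
Allowed downtime = 129600 * (100 - 99.0) / 100
Allowed downtime = 1296.0 minutes

1296.0 minutes


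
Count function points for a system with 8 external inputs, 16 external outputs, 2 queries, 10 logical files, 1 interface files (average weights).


UFP = EI*4 + EO*5 + EQ*4 + ILF*10 + EIF*7
UFP = 8*4 + 16*5 + 2*4 + 10*10 + 1*7
UFP = 32 + 80 + 8 + 100 + 7
UFP = 227

227


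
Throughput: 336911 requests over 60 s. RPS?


Formula: throughput = requests / seconds
throughput = 336911 / 60
throughput = 5615.18 requests/second

5615.18 requests/second


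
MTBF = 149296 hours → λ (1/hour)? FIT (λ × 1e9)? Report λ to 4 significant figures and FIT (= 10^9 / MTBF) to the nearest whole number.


Formula: λ = 1 / MTBF; FIT = λ × 1e9 = 1e9 / MTBF
λ = 1 / 149296 ≈ 6.698e-06 failures/hour
FIT = 1e9 / 149296 ≈ 6698 failures per 1e9 hours (nearest whole number)

λ = 6.698e-06 /h, FIT = 6698


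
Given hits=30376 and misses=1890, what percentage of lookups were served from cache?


Formula: hit rate = hits / (hits + misses) * 100
hit rate = 30376 / (30376 + 1890) * 100
hit rate = 30376 / 32266 * 100
hit rate = 94.14%

94.14%


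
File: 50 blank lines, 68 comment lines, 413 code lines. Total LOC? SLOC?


Total LOC = blank + comment + code
Total LOC = 50 + 68 + 413 = 531
SLOC (source only) = code = 413

Total LOC: 531, SLOC: 413


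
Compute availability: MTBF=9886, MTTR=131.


Availability = MTBF / (MTBF + MTTR)
Availability = 9886 / (9886 + 131)
Availability = 9886 / 10017
Availability = 98.6922%

98.6922%


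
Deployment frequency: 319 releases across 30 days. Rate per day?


Formula: deployments per day = releases / days
= 319 / 30
= 10.633 deploys/day
(equivalently, 74.43 deploys/week)

10.633 deploys/day


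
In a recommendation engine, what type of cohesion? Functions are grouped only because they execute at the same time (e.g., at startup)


Reasoning: Related by timing only
Type: Temporal cohesion

Temporal cohesion


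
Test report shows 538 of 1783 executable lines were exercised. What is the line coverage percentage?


Coverage = covered / total * 100
Coverage = 538 / 1783 * 100
Coverage = 30.17%

30.17%


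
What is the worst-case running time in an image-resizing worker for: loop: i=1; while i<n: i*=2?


Reasoning: i doubles each step so iterations are log2(n)
Complexity: O(log n)

O(log n)


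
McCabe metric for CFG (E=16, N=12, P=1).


Formula: V(G) = E - N + 2P
V(G) = 16 - 12 + 2*1
V(G) = 4 + 2
V(G) = 6

6


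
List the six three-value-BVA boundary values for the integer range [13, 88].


Range: [13, 88]
Boundaries: just below min, min, min+1, max-1, max, just above max
Values: [12, 13, 14, 87, 88, 89]

[12, 13, 14, 87, 88, 89]


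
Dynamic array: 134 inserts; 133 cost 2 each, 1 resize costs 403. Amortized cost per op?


Formula: Amortized cost = Total cost / Operations
Total cost = (133 * 2) + (1 * 403)
Total cost = 266 + 403 = 669
Amortized = 669 / 134 = 4.9925

4.9925


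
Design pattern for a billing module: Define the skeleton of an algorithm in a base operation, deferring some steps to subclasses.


This matches the Template Method pattern

Template Method


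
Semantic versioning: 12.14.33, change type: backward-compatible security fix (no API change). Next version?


Current: 12.14.33
Change category: 'backward-compatible security fix (no API change)' → patch bump
SemVer rule: patch bump → increment PATCH (MAJOR and MINOR unchanged)
New: 12.14.34

12.14.34


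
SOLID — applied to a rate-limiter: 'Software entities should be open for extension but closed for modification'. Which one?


This describes the Open/Closed Principle (OCP)

Open/Closed Principle (OCP)


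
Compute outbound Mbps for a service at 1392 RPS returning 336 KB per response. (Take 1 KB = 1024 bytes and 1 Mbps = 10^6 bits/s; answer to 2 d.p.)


Formula: Mbps = payload_bytes * RPS * 8 / 1e6
Payload per request = 336 KB = 336 * 1024 = 344064 bytes
Total bytes/sec = 344064 * 1392 = 478937088
Total bits/sec = 478937088 * 8 = 3831496704
Mbps = 3831496704 / 1e6 = 3831.5

3831.5 Mbps


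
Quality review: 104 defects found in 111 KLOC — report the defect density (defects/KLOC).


Defect density = defects / KLOC
Defect density = 104 / 111
Defect density = 0.937 defects/KLOC

0.937 defects/KLOC


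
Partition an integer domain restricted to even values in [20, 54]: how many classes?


Constraint: even integers in [20, 54]
Class 1: x < 20 — out-of-range invalid
Class 2: x in [20,54] but odd — wrong type invalid
Class 3: x in [20,54] and even — valid
Class 4: x > 54 — out-of-range invalid
Total equivalence classes: 4

4 equivalence classes


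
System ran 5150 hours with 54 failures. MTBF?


Formula: MTBF = Total operating time / Number of failures
MTBF = 5150 / 54
MTBF = 95.37 hours

95.37 hours


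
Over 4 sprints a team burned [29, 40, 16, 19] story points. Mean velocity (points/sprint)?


Formula: Avg velocity = Total points / Number of sprints
Points: [29, 40, 16, 19]
Sum = 29 + 40 + 16 + 19 = 104
Avg velocity = 104 / 4 = 26.0 points/sprint

26.0 points/sprint


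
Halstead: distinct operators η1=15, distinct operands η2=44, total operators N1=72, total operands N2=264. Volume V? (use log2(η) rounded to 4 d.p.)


Formula: V = N * log2(η), where N = N1 + N2 and η = η1 + η2
η = 15 + 44 = 59
N = 72 + 264 = 336
log2(59) ≈ 5.8826
V = 336 * 5.8826 = 1976.55

1976.55


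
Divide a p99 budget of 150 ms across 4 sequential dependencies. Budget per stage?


Formula: per_stage = total_budget / stages
per_stage = 150 / 4
per_stage = 37.5 ms

37.5 ms
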